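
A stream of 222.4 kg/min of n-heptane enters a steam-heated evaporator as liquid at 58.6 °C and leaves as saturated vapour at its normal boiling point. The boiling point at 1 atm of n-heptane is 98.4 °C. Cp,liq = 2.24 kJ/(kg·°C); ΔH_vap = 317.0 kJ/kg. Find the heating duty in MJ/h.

Q = 5420 MJ/h

liquid 58.6→98.4 °C: 89.152 kJ/kg
vaporisation at 98.4 °C: 317 kJ/kg
Δh = 89.152 + 317 = 406.15 kJ/kg
Q = ṁ·Δh = 222.4 kg/min × 406.15 kJ/kg = 90328 kJ/min
|Q| = 1505.5 kW = 5419.7 MJ/h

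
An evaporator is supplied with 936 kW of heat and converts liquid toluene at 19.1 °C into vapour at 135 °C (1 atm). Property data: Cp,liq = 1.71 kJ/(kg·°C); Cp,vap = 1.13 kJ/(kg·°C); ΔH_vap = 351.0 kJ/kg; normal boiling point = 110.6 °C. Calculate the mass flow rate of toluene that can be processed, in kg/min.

ṁ = 105 kg/min

Δh = 1.71×(110.6−19.1) + 351.0 + 1.13×(135−110.6) = 535.04 kJ/kg
Q = 936 kW = 936 kJ/s = 56160 kJ/min
ṁ = Q/Δh = 56160 / 535.04 = 104.96 kg/min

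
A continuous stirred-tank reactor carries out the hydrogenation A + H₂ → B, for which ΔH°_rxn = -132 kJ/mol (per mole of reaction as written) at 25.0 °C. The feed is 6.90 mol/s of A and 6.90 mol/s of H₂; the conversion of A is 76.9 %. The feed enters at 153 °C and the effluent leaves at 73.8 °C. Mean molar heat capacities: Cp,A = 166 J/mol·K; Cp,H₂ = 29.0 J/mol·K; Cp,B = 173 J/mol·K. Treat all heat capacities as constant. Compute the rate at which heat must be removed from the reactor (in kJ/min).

Extent of reaction ξ = 0.769 × 6.90 = 5.3061 mol/s
Reaction term: ξ·ΔH°_rxn = 5.3061 × -132 = -700.41 kJ/s
Sensible, feed 153→25 °C: -172.22 kJ/s
Outlet flows (mol/s): A 1.5939, H₂ 1.5939, B 5.3061
Sensible, products 25→73.8 °C: 59.964 kJ/s
Q = ΔH = -812.67 kJ/s = -812.67 kW
Heat removed = 48760 kJ/min

Q_out = 48800 kJ/min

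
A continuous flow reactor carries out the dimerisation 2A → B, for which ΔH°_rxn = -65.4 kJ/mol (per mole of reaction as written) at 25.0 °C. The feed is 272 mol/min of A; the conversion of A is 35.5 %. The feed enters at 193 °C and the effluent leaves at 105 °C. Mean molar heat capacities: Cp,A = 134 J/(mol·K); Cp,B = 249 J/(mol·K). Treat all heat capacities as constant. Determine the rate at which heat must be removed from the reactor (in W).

Q_out = 107000 W

Extent of reaction ξ = 0.355 × 272 / 2 = 48.28 mol/min
Reaction term: ξ·ΔH°_rxn = 48.28 × -65.4 = -3157.5 kJ/min
Sensible, feed 193→25 °C: -6123.3 kJ/min
Outlet flows (mol/min): A 175.44, B 48.28
Sensible, products 25→105 °C: 2842.5 kJ/min
Q = ΔH = -6438.3 kJ/min = -107.31 kW
Heat removed = 107310 W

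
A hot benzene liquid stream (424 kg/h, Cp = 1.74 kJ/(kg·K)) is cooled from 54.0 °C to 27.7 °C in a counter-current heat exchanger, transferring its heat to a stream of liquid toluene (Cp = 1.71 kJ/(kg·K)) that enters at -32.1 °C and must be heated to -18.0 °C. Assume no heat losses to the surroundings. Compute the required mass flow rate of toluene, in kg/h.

ṁ_c = 805 kg/h

Heat released by hot stream: Q = 424 × 1.74 × (54.0 − 27.7) = 19403 kJ/h
Energy balance on cold side (adiabatic exchanger): Q = ṁ_c·Cp_c·(T_c,out − T_c,in)
ṁ_c = 19403 / [1.71 × (-18.0 − -32.1)] = 804.74 kg/h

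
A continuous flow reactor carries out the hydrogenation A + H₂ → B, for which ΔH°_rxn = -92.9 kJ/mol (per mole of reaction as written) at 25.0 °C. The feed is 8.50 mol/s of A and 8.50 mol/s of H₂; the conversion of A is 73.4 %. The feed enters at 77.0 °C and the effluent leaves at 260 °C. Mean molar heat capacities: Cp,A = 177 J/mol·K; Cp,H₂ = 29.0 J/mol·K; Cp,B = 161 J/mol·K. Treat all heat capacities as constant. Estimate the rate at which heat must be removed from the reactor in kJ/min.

Extent of reaction ξ = 0.734 × 8.50 = 6.239 mol/s
Reaction term: ξ·ΔH°_rxn = 6.239 × -92.9 = -579.6 kJ/s
Sensible, feed 77.0→25 °C: -91.052 kJ/s
Outlet flows (mol/s): A 2.261, H₂ 2.261, B 6.239
Sensible, products 25→260 °C: 345.51 kJ/s
Q = ΔH = -325.15 kJ/s = -325.15 kW
Heat removed = 19509 kJ/min

Q_out = 19500 kJ/min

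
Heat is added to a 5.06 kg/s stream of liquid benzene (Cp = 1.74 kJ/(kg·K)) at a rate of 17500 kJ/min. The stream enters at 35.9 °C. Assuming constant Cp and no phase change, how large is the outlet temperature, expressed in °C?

T_out = 69.0 °C

Q = 17500 kJ/min = 291.67 kJ/s
ΔT = Q/(ṁ·Cp) = 291.67/(5.06×1.74) = 33.127 K
T_out = 35.9 + 33.127 = 69.027 °C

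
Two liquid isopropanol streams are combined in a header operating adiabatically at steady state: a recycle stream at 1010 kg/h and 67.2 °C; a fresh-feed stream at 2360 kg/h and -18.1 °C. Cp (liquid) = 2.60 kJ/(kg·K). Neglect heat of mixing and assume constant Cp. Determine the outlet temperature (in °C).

T_out = 7.46 °C

Energy balance with Q = 0: Σ ṁᵢCp,ᵢ(T_out − Tᵢ) = 0
T_out = Σ ṁᵢCp,ᵢTᵢ / Σ ṁᵢCp,ᵢ
      = 65406 / 8762 = 7.4647 °C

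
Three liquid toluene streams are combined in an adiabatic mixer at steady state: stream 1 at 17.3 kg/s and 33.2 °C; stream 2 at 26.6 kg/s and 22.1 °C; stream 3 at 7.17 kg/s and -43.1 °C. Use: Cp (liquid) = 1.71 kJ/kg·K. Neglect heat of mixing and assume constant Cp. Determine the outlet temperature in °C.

T_out = 16.7 °C

Energy balance with Q = 0: Σ ṁᵢCp,ᵢ(T_out − Tᵢ) = 0
Σ ṁᵢCp,ᵢTᵢ = 17.3×1.71×33.2 + 26.6×1.71×22.1 + 7.17×1.71×-43.1 = 1459
Σ ṁᵢCp,ᵢ = 17.3×1.71 + 26.6×1.71 + 7.17×1.71 = 87.33
T_out = 1459 / 87.33 = 16.706 °C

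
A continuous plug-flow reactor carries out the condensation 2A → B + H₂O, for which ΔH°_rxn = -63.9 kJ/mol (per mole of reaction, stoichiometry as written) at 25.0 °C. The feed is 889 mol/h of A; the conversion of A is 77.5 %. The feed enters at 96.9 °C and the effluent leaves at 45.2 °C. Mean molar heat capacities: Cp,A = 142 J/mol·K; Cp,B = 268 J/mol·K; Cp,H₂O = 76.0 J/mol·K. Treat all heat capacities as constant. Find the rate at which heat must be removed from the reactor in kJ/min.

Q_out = 469 kJ/min

Extent of reaction ξ = 0.775 × 889 / 2 = 344.49 mol/h
Reaction term: ξ·ΔH°_rxn = 344.49 × -63.9 = -22013 kJ/h
Sensible, feed 96.9→25 °C: -9076.5 kJ/h
Outlet flows (mol/h): A 200.02, B 344.49, H₂O 344.49
Sensible, products 25→45.2 °C: 2967.5 kJ/h
Q = ΔH = -28122 kJ/h = -7.8116 kW
Heat removed = 468.7 kJ/min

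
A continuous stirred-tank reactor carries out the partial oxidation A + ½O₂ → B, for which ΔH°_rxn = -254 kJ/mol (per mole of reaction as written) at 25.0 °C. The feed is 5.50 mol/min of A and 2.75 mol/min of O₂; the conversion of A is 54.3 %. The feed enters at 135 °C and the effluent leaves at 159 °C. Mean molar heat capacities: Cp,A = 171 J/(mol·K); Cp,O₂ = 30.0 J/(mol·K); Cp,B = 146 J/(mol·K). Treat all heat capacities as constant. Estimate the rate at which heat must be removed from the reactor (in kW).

Q_out = 12.5 kW

Extent of reaction ξ = 0.543 × 5.50 = 2.9865 mol/min
Reaction term: ξ·ΔH°_rxn = 2.9865 × -254 = -758.57 kJ/min
Sensible, feed 135→25 °C: -112.53 kJ/min
Outlet flows (mol/min): A 2.5135, O₂ 1.2567, B 2.9865
Sensible, products 25→159 °C: 121.07 kJ/min
Q = ΔH = -750.03 kJ/min = -12.5 kW
Heat removed = 12.5 kW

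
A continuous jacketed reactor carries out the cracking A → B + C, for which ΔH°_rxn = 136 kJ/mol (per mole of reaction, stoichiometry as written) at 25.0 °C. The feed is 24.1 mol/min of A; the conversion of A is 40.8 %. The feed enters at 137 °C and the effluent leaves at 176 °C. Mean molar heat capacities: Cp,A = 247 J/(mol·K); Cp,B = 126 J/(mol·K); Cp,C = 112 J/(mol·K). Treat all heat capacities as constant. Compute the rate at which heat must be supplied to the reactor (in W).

Q_in = 25900 W

Extent of reaction ξ = 0.408 × 24.1 = 9.8328 mol/min
Reaction term: ξ·ΔH°_rxn = 9.8328 × 136 = 1337.3 kJ/min
Sensible, feed 137→25 °C: -666.7 kJ/min
Outlet flows (mol/min): A 14.267, B 9.8328, C 9.8328
Sensible, products 25→176 °C: 885.49 kJ/min
Q = ΔH = 1556.1 kJ/min = 25.934 kW
Heat supplied = 25934 W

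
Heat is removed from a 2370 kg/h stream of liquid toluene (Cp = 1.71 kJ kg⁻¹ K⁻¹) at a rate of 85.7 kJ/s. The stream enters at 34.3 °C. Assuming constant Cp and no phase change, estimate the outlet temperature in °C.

T_out = -41.8 °C

Q = 85.7 kJ/s = 308520 kJ/h
ΔT = Q/(ṁ·Cp) = 308520/(2370×1.71) = 76.127 K
T_out = 34.3 − 76.127 = -41.827 °C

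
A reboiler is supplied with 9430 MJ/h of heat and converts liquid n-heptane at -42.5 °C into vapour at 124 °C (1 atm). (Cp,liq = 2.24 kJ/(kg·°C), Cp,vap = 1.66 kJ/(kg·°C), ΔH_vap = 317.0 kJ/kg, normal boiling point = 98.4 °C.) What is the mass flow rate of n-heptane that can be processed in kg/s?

ṁ = 3.88 kg/s

Δh = 2.24×(98.4−-42.5) + 317.0 + 1.66×(124−98.4) = 675.11 kJ/kg
Q = 9430 MJ/h = 2619.4 kJ/s = 2619.4 kJ/s
ṁ = Q/Δh = 2619.4 / 675.11 = 3.88 kg/s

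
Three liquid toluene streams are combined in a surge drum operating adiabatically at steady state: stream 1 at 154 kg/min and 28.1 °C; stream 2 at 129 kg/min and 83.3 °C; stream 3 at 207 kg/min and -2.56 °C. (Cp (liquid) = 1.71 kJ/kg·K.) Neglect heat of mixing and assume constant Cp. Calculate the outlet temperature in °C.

Energy balance with Q = 0: Σ ṁᵢCp,ᵢ(T_out − Tᵢ) = 0
Σ ṁᵢCp,ᵢTᵢ = 154×1.71×28.1 + 129×1.71×83.3 + 207×1.71×-2.56 = 24869
Σ ṁᵢCp,ᵢ = 154×1.71 + 129×1.71 + 207×1.71 = 837.9
T_out = 24869 / 837.9 = 29.68 °C

T_out = 29.7 °C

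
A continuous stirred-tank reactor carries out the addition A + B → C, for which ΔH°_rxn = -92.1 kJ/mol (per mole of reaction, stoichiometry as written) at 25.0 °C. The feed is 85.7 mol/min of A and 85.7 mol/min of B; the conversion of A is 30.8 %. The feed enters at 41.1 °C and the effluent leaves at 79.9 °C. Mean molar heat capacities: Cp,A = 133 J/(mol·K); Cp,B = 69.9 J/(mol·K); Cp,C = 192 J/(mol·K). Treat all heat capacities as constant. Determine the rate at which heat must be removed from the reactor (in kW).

Extent of reaction ξ = 0.308 × 85.7 = 26.396 mol/min
Reaction term: ξ·ΔH°_rxn = 26.396 × -92.1 = -2431 kJ/min
Sensible, feed 41.1→25 °C: -279.96 kJ/min
Outlet flows (mol/min): A 59.304, B 59.304, C 26.396
Sensible, products 25→79.9 °C: 938.83 kJ/min
Q = ΔH = -1772.2 kJ/min = -29.536 kW
Heat removed = 29.536 kW

Q_out = 29.5 kW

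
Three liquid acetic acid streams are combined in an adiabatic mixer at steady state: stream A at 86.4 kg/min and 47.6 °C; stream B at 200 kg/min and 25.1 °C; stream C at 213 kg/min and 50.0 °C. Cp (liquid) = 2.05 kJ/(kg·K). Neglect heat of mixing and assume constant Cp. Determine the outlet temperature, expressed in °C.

T_out = 39.6 °C

Energy balance with Q = 0: Σ ṁᵢCp,ᵢ(T_out − Tᵢ) = 0
T_out = Σ ṁᵢCp,ᵢTᵢ / Σ ṁᵢCp,ᵢ
      = 40554 / 1023.8 = 39.613 °C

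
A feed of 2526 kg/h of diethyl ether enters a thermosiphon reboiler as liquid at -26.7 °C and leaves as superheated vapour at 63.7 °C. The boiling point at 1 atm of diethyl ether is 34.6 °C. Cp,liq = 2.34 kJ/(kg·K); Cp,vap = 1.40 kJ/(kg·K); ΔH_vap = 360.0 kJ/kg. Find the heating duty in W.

Q = 382000 W

liquid -26.7→34.6 °C: 143.44 kJ/kg
vaporisation at 34.6 °C: 360 kJ/kg
vapour 34.6→63.7 °C: 40.74 kJ/kg
Δh = 143.44 + 360 + 40.74 = 544.18 kJ/kg
Q = ṁ·Δh = 2526 kg/h × 544.18 kJ/kg = 1.3746e+06 kJ/h
|Q| = 381.83 kW = 381830 W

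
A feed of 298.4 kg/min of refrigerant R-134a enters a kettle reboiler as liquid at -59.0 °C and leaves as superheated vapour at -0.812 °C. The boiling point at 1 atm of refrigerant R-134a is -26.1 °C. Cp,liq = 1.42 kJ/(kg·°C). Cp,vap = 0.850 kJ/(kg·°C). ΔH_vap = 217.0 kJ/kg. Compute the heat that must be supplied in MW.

liquid -59.0→-26.1 °C: 46.718 kJ/kg
vaporisation at -26.1 °C: 217 kJ/kg
vapour -26.1→-0.812 °C: 21.495 kJ/kg
Δh = 46.718 + 217 + 21.495 = 285.21 kJ/kg
Q = ṁ·Δh = 298.4 kg/min × 285.21 kJ/kg = 85107 kJ/min
|Q| = 1418.5 kW = 1.4185 MW

Q = 1.42 MW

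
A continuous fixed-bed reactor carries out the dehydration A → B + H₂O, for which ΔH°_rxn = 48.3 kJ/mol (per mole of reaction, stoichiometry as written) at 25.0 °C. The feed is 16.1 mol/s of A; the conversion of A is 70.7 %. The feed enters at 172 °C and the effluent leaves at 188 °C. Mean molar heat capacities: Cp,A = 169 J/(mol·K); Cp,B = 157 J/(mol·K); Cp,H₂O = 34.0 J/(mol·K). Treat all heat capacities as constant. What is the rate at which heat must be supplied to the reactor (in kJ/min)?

Extent of reaction ξ = 0.707 × 16.1 = 11.383 mol/s
Reaction term: ξ·ΔH°_rxn = 11.383 × 48.3 = 549.78 kJ/s
Sensible, feed 172→25 °C: -399.97 kJ/s
Outlet flows (mol/s): A 4.7173, B 11.383, H₂O 11.383
Sensible, products 25→188 °C: 484.33 kJ/s
Q = ΔH = 634.14 kJ/s = 634.14 kW
Heat supplied = 38048 kJ/min

Q_in = 38000 kJ/min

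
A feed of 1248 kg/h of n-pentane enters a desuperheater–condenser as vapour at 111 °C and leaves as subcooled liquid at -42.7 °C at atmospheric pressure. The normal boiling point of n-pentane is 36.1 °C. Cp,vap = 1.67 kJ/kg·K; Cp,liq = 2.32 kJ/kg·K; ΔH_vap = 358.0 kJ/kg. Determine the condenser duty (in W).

Q_c = 231000 W

vapour 111→36.1 °C: -125.08 kJ/kg
condensation at 36.1 °C: -358 kJ/kg
liquid 36.1→-42.7 °C: -182.82 kJ/kg
Δh = -125.08 + -358 + -182.82 = -665.9 kJ/kg
Q = ṁ·Δh = 1248 kg/h × -665.9 kJ/kg = -831040 kJ/h
|Q| = 230.84 kW = 230840 W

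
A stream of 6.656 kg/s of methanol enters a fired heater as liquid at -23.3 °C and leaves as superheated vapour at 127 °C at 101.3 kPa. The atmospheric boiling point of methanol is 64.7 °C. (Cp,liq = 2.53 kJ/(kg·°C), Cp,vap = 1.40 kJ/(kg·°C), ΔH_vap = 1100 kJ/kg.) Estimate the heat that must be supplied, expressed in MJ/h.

liquid -23.3→64.7 °C: 222.64 kJ/kg
vaporisation at 64.7 °C: 1100 kJ/kg
vapour 64.7→127 °C: 87.22 kJ/kg
Δh = 222.64 + 1100 + 87.22 = 1409.9 kJ/kg
Q = ṁ·Δh = 6.656 kg/s × 1409.9 kJ/kg = 9384 kJ/s
|Q| = 9384 kW = 33783 MJ/h

Q = 33800 MJ/h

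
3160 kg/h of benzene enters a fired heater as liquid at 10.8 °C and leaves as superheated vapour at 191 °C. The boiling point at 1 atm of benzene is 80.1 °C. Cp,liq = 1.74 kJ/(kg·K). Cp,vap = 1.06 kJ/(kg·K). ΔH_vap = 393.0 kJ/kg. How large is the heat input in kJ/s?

liquid 10.8→80.1 °C: 120.58 kJ/kg
vaporisation at 80.1 °C: 393 kJ/kg
vapour 80.1→191 °C: 117.55 kJ/kg
Δh = 120.58 + 393 + 117.55 = 631.14 kJ/kg
Q = ṁ·Δh = 3160 kg/h × 631.14 kJ/kg = 1.9944e+06 kJ/h
|Q| = 554 kW

Q = 554 kJ/s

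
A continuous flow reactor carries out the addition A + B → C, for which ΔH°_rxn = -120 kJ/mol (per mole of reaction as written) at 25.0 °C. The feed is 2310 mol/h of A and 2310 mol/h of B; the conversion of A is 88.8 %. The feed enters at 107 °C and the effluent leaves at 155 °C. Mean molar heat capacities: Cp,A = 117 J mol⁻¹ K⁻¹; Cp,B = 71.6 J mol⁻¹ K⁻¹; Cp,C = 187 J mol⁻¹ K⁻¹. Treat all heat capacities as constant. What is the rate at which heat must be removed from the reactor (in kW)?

Extent of reaction ξ = 0.888 × 2310 = 2051.3 mol/h
Reaction term: ξ·ΔH°_rxn = 2051.3 × -120 = -246150 kJ/h
Sensible, feed 107→25 °C: -35725 kJ/h
Outlet flows (mol/h): A 258.72, B 258.72, C 2051.3
Sensible, products 25→155 °C: 56210 kJ/h
Q = ΔH = -225670 kJ/h = -62.686 kW
Heat removed = 62.686 kW

Q_out = 62.7 kW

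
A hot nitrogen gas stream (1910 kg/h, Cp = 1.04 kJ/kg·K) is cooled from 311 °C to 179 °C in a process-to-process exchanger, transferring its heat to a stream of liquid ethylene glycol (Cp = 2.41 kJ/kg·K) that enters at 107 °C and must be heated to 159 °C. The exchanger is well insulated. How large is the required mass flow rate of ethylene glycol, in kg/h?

Heat released by hot stream: Q = 1910 × 1.04 × (311 − 179) = 262200 kJ/h
Energy balance on cold side (adiabatic exchanger): Q = ṁ_c·Cp_c·(T_c,out − T_c,in)
ṁ_c = 262200 / [2.41 × (159 − 107)] = 2092.3 kg/h

ṁ_c = 2090 kg/h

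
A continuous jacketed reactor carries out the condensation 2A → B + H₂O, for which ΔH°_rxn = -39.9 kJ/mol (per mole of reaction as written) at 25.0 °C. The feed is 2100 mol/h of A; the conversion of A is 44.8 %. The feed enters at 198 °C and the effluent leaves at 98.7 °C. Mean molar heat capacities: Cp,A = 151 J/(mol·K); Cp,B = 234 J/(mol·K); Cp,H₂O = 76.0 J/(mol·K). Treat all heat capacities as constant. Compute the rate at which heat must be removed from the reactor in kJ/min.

Extent of reaction ξ = 0.448 × 2100 / 2 = 470.4 mol/h
Reaction term: ξ·ΔH°_rxn = 470.4 × -39.9 = -18769 kJ/h
Sensible, feed 198→25 °C: -54858 kJ/h
Outlet flows (mol/h): A 1159.2, B 470.4, H₂O 470.4
Sensible, products 25→98.7 °C: 23648 kJ/h
Q = ΔH = -49980 kJ/h = -13.883 kW
Heat removed = 832.99 kJ/min

Q_out = 833 kJ/min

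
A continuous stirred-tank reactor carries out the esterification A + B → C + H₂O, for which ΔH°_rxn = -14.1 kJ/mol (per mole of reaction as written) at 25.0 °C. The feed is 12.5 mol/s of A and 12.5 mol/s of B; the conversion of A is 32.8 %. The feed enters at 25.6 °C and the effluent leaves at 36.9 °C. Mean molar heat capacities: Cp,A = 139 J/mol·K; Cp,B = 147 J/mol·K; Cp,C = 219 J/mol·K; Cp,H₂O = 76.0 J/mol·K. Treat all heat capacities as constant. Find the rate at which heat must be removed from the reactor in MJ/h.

Extent of reaction ξ = 0.328 × 12.5 = 4.1 mol/s
Reaction term: ξ·ΔH°_rxn = 4.1 × -14.1 = -57.81 kJ/s
Sensible, feed 25.6→25 °C: -2.145 kJ/s
Outlet flows (mol/s): A 8.4, B 8.4, C 4.1, H₂O 4.1
Sensible, products 25→36.9 °C: 42.982 kJ/s
Q = ΔH = -16.973 kJ/s = -16.973 kW
Heat removed = 61.104 MJ/h

Q_out = 61.1 MJ/h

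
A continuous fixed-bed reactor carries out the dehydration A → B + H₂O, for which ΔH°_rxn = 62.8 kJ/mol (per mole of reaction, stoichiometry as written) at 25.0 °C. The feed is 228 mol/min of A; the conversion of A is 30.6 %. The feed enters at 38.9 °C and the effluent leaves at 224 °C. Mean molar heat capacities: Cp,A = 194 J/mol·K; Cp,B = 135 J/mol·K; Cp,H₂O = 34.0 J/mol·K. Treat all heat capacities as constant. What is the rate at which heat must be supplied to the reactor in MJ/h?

Q_in = 733 MJ/h

Extent of reaction ξ = 0.306 × 228 = 69.768 mol/min
Reaction term: ξ·ΔH°_rxn = 69.768 × 62.8 = 4381.4 kJ/min
Sensible, feed 38.9→25 °C: -614.82 kJ/min
Outlet flows (mol/min): A 158.23, B 69.768, H₂O 69.768
Sensible, products 25→224 °C: 8455.1 kJ/min
Q = ΔH = 12222 kJ/min = 203.69 kW
Heat supplied = 733.3 MJ/h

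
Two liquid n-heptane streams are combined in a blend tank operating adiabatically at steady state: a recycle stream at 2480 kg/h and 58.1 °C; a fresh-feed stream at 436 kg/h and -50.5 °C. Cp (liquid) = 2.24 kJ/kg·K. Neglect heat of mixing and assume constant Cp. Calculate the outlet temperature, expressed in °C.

T_out = 41.9 °C

No heat crosses the boundary, so H_out = H_in.
Σ ṁᵢCp,ᵢTᵢ = 2480×2.24×58.1 + 436×2.24×-50.5 = 273440
Σ ṁᵢCp,ᵢ = 2480×2.24 + 436×2.24 = 6531.8
T_out = 273440 / 6531.8 = 41.862 °C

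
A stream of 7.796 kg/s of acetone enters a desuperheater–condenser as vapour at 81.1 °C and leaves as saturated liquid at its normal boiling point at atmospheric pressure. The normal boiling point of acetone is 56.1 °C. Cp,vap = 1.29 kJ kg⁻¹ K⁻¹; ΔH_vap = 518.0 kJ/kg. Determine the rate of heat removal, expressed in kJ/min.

vapour 81.1→56.1 °C: -32.25 kJ/kg
condensation at 56.1 °C: -518 kJ/kg
Δh = -32.25 + -518 = -550.25 kJ/kg
Q = ṁ·Δh = 7.796 kg/s × -550.25 kJ/kg = -4289.7 kJ/s
|Q| = 4289.7 kW = 257380 kJ/min

Q_c = 257000 kJ/min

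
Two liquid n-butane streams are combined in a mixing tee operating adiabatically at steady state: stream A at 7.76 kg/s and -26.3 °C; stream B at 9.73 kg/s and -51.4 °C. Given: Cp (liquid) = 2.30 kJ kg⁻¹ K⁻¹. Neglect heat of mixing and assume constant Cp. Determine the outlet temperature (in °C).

Adiabatic, steady state ⇒ Σ ṁᵢCp,ᵢ(T_out − Tᵢ) = 0
Σ ṁᵢCp,ᵢTᵢ = 7.76×2.30×-26.3 + 9.73×2.30×-51.4 = -1619.7
Σ ṁᵢCp,ᵢ = 7.76×2.30 + 9.73×2.30 = 40.227
T_out = -1619.7 / 40.227 = -40.264 °C

T_out = -40.3 °C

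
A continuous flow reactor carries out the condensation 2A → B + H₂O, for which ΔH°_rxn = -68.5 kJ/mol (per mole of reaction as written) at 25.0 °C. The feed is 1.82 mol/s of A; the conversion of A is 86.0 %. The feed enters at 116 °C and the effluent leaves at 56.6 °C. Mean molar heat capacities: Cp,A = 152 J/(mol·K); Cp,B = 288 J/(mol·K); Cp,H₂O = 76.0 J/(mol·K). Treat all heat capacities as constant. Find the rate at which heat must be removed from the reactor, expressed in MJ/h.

Extent of reaction ξ = 0.860 × 1.82 / 2 = 0.7826 mol/s
Reaction term: ξ·ΔH°_rxn = 0.7826 × -68.5 = -53.608 kJ/s
Sensible, feed 116→25 °C: -25.174 kJ/s
Outlet flows (mol/s): A 0.2548, B 0.7826, H₂O 0.7826
Sensible, products 25→56.6 °C: 10.226 kJ/s
Q = ΔH = -68.557 kJ/s = -68.557 kW
Heat removed = 246.8 MJ/h

Q_out = 247 MJ/h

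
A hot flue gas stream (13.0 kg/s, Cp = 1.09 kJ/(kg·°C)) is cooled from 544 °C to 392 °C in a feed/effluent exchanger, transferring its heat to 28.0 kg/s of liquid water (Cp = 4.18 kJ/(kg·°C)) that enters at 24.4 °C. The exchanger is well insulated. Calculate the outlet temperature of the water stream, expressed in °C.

Heat released by hot stream: Q = 13.0 × 1.09 × (544 − 392) = 2153.8 kJ/s
Energy balance on cold side (adiabatic exchanger): Q = ṁ_c·Cp_c·(T_c,out − T_c,in)
T_c,out = 24.4 + 2153.8/(28.0 × 4.18) = 42.803 °C

T_c,out = 42.8 °C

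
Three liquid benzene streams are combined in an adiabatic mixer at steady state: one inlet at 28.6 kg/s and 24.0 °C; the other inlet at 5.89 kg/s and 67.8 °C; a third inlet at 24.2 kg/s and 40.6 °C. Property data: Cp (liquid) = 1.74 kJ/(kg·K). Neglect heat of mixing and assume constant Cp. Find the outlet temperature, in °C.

Energy balance with Q = 0: Σ ṁᵢCp,ᵢ(T_out − Tᵢ) = 0
Σ ṁᵢCp,ᵢTᵢ = 28.6×1.74×24.0 + 5.89×1.74×67.8 + 24.2×1.74×40.6 = 3598.8
Σ ṁᵢCp,ᵢ = 28.6×1.74 + 5.89×1.74 + 24.2×1.74 = 102.12
T_out = 3598.8 / 102.12 = 35.24 °C

T_out = 35.2 °C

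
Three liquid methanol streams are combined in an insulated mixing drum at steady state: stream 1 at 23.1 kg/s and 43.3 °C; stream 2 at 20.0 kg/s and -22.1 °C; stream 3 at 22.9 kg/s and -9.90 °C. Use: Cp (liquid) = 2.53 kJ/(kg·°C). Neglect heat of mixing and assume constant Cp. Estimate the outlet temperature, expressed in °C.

T_out = 5.02 °C

No heat crosses the boundary, so H_out = H_in.
T_out = Σ ṁᵢCp,ᵢTᵢ / Σ ṁᵢCp,ᵢ
      = 838.75 / 166.98 = 5.023 °C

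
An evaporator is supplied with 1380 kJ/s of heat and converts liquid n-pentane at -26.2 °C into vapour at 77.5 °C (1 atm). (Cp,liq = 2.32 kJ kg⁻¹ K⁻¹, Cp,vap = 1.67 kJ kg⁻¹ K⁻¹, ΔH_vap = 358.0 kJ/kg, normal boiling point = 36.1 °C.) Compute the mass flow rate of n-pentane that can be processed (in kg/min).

ṁ = 145 kg/min

Δh = 2.32×(36.1−-26.2) + 358.0 + 1.67×(77.5−36.1) = 571.67 kJ/kg
Q = 1380 kJ/s = 1380 kJ/s = 82800 kJ/min
ṁ = Q/Δh = 82800 / 571.67 = 144.84 kg/min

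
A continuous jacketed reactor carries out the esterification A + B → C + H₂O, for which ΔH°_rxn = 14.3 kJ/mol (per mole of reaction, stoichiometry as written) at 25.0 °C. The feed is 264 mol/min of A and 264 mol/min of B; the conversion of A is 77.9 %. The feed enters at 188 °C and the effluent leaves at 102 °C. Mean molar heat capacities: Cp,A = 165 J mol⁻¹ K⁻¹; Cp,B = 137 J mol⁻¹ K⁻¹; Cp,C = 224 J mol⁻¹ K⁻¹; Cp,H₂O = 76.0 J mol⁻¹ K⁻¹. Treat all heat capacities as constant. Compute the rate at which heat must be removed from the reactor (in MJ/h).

Extent of reaction ξ = 0.779 × 264 = 205.66 mol/min
Reaction term: ξ·ΔH°_rxn = 205.66 × 14.3 = 2940.9 kJ/min
Sensible, feed 188→25 °C: -12996 kJ/min
Outlet flows (mol/min): A 58.344, B 58.344, C 205.66, H₂O 205.66
Sensible, products 25→102 °C: 6107.4 kJ/min
Q = ΔH = -3947.4 kJ/min = -65.79 kW
Heat removed = 236.84 MJ/h

Q_out = 237 MJ/h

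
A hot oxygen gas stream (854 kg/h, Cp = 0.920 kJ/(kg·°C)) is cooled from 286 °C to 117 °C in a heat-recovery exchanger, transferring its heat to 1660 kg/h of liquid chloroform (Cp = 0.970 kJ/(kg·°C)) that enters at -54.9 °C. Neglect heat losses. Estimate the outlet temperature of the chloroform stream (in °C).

T_c,out = 27.6 °C

Heat released by hot stream: Q = 854 × 0.920 × (286 − 117) = 132780 kJ/h
Energy balance on cold side (adiabatic exchanger): Q = ṁ_c·Cp_c·(T_c,out − T_c,in)
T_c,out = -54.9 + 132780/(1660 × 0.970) = 27.562 °C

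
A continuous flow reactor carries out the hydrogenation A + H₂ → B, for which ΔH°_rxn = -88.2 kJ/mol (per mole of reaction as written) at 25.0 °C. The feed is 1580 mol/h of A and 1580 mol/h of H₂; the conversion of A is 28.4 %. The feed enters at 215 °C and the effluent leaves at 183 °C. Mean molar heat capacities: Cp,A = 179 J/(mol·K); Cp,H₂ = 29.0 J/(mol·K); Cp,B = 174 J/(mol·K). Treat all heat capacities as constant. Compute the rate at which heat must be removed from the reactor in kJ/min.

Extent of reaction ξ = 0.284 × 1580 = 448.72 mol/h
Reaction term: ξ·ΔH°_rxn = 448.72 × -88.2 = -39577 kJ/h
Sensible, feed 215→25 °C: -62442 kJ/h
Outlet flows (mol/h): A 1131.3, H₂ 1131.3, B 448.72
Sensible, products 25→183 °C: 49515 kJ/h
Q = ΔH = -52504 kJ/h = -14.584 kW
Heat removed = 875.07 kJ/min

Q_out = 875 kJ/min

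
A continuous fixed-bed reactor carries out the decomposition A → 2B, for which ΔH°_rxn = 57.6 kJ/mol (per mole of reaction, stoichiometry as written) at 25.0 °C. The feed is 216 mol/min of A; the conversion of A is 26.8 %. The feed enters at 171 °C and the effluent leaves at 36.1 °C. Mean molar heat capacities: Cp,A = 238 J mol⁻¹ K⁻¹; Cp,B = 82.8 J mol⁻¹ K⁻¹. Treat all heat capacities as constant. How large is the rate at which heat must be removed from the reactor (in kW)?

Extent of reaction ξ = 0.268 × 216 = 57.888 mol/min
Reaction term: ξ·ΔH°_rxn = 57.888 × 57.6 = 3334.3 kJ/min
Sensible, feed 171→25 °C: -7505.6 kJ/min
Outlet flows (mol/min): A 158.11, B 115.78
Sensible, products 25→36.1 °C: 524.11 kJ/min
Q = ΔH = -3647.1 kJ/min = -60.785 kW
Heat removed = 60.785 kW

Q_out = 60.8 kW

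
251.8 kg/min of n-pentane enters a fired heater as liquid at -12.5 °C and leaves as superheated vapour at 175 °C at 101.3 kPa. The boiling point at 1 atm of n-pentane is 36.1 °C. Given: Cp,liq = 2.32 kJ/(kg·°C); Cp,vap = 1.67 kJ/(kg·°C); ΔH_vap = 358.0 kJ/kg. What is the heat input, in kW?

Q = 2950 kW

liquid -12.5→36.1 °C: 112.75 kJ/kg
vaporisation at 36.1 °C: 358 kJ/kg
vapour 36.1→175 °C: 231.96 kJ/kg
Δh = 112.75 + 358 + 231.96 = 702.72 kJ/kg
Q = ṁ·Δh = 251.8 kg/min × 702.72 kJ/kg = 176940 kJ/min
|Q| = 2949.1 kW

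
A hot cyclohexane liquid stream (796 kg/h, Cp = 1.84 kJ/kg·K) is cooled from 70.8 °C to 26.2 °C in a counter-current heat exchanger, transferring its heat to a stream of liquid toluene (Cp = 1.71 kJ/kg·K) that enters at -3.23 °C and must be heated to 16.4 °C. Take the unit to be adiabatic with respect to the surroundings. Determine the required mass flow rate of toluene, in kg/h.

Heat released by hot stream: Q = 796 × 1.84 × (70.8 − 26.2) = 65323 kJ/h
Energy balance on cold side (adiabatic exchanger): Q = ṁ_c·Cp_c·(T_c,out − T_c,in)
ṁ_c = 65323 / [1.71 × (16.4 − -3.23)] = 1946 kg/h

ṁ_c = 1950 kg/h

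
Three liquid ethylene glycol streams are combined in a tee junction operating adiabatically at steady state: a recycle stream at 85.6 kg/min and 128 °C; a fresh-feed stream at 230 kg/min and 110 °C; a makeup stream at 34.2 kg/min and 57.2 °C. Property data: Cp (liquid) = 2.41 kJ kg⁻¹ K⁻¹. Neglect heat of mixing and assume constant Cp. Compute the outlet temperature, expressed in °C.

Energy balance with Q = 0: Σ ṁᵢCp,ᵢ(T_out − Tᵢ) = 0
Σ ṁᵢCp,ᵢTᵢ = 85.6×2.41×128 + 230×2.41×110 + 34.2×2.41×57.2 = 92093
Σ ṁᵢCp,ᵢ = 85.6×2.41 + 230×2.41 + 34.2×2.41 = 843.02
T_out = 92093 / 843.02 = 109.24 °C

T_out = 109 °C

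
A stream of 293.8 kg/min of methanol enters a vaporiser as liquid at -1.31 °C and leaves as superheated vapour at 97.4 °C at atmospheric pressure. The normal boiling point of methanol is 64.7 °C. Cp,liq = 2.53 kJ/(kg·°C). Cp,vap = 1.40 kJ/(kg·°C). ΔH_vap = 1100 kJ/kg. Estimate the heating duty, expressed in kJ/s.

liquid -1.31→64.7 °C: 167.01 kJ/kg
vaporisation at 64.7 °C: 1100 kJ/kg
vapour 64.7→97.4 °C: 45.78 kJ/kg
Δh = 167.01 + 1100 + 45.78 = 1312.8 kJ/kg
Q = ṁ·Δh = 293.8 kg/min × 1312.8 kJ/kg = 385700 kJ/min
|Q| = 6428.3 kW

Q = 6430 kJ/s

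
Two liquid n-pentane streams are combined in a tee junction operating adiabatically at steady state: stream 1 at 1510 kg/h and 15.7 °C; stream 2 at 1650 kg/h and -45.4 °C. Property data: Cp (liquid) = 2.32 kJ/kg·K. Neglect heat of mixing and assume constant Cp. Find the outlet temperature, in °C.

T_out = -16.2 °C

Adiabatic, steady state ⇒ Σ ṁᵢCp,ᵢ(T_out − Tᵢ) = 0
Σ ṁᵢCp,ᵢTᵢ = 1510×2.32×15.7 + 1650×2.32×-45.4 = -118790
Σ ṁᵢCp,ᵢ = 1510×2.32 + 1650×2.32 = 7331.2
T_out = -118790 / 7331.2 = -16.203 °C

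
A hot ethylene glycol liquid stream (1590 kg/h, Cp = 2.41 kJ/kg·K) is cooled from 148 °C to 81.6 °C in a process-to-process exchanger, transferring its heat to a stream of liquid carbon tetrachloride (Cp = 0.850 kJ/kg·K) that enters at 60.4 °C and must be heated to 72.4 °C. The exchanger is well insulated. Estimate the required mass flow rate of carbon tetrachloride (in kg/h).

ṁ_c = 24900 kg/h

Heat released by hot stream: Q = 1590 × 2.41 × (148 − 81.6) = 254440 kJ/h
Energy balance on cold side (adiabatic exchanger): Q = ṁ_c·Cp_c·(T_c,out − T_c,in)
ṁ_c = 254440 / [0.850 × (72.4 − 60.4)] = 24945 kg/h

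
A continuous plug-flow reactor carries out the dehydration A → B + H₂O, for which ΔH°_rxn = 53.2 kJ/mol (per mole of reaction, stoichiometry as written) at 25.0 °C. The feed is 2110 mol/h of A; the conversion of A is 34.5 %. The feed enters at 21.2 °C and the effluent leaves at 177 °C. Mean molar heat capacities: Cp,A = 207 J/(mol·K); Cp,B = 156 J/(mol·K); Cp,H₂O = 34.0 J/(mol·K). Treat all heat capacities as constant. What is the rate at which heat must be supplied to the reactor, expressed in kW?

Extent of reaction ξ = 0.345 × 2110 = 727.95 mol/h
Reaction term: ξ·ΔH°_rxn = 727.95 × 53.2 = 38727 kJ/h
Sensible, feed 21.2→25 °C: 1659.7 kJ/h
Outlet flows (mol/h): A 1382.1, B 727.95, H₂O 727.95
Sensible, products 25→177 °C: 64508 kJ/h
Q = ΔH = 104890 kJ/h = 29.137 kW
Heat supplied = 29.137 kW

Q_in = 29.1 kW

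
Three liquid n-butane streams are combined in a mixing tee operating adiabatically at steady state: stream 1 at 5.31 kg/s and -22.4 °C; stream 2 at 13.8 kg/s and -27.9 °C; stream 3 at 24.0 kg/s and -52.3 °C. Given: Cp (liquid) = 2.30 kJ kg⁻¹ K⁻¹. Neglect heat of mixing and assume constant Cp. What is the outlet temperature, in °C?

Adiabatic, steady state ⇒ Σ ṁᵢCp,ᵢ(T_out − Tᵢ) = 0
Σ ṁᵢCp,ᵢTᵢ = 5.31×2.30×-22.4 + 13.8×2.30×-27.9 + 24.0×2.30×-52.3 = -4046.1
Σ ṁᵢCp,ᵢ = 5.31×2.30 + 13.8×2.30 + 24.0×2.30 = 99.153
T_out = -4046.1 / 99.153 = -40.806 °C

T_out = -40.8 °C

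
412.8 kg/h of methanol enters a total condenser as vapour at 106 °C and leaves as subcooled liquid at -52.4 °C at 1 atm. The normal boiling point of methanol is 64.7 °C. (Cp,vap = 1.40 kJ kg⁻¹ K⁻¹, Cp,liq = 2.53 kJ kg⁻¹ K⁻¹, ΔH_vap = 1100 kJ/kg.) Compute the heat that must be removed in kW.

vapour 106→64.7 °C: -57.82 kJ/kg
condensation at 64.7 °C: -1100 kJ/kg
liquid 64.7→-52.4 °C: -296.26 kJ/kg
Δh = -57.82 + -1100 + -296.26 = -1454.1 kJ/kg
Q = ṁ·Δh = 412.8 kg/h × -1454.1 kJ/kg = -600250 kJ/h
|Q| = 166.73 kW

Q_c = 167 kW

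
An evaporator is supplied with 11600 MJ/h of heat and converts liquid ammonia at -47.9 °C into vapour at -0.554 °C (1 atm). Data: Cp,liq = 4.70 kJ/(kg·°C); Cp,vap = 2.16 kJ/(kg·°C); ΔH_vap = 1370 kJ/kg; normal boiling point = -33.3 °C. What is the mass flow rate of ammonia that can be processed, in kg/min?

ṁ = 128 kg/min

Δh = 4.70×(-33.3−-47.9) + 1370 + 2.16×(-0.554−-33.3) = 1509.4 kJ/kg
Q = 11600 MJ/h = 3222.2 kJ/s = 193330 kJ/min
ṁ = Q/Δh = 193330 / 1509.4 = 128.09 kg/min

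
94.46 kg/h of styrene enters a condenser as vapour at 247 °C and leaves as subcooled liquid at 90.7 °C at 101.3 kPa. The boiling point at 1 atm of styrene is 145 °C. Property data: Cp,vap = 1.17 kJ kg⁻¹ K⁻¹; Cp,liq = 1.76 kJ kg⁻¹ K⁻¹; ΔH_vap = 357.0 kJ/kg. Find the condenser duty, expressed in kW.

vapour 247→145 °C: -119.34 kJ/kg
condensation at 145 °C: -357 kJ/kg
liquid 145→90.7 °C: -95.568 kJ/kg
Δh = -119.34 + -357 + -95.568 = -571.91 kJ/kg
Q = ṁ·Δh = 94.46 kg/h × -571.91 kJ/kg = -54022 kJ/h
|Q| = 15.006 kW

Q_c = 15.0 kW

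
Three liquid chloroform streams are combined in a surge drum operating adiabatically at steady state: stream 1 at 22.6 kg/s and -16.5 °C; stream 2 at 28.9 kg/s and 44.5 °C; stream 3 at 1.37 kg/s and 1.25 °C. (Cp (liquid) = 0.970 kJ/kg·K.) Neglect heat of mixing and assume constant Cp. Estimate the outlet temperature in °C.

No heat crosses the boundary, so H_out = H_in.
Σ ṁᵢCp,ᵢTᵢ = 22.6×0.970×-16.5 + 28.9×0.970×44.5 + 1.37×0.970×1.25 = 887.42
Σ ṁᵢCp,ᵢ = 22.6×0.970 + 28.9×0.970 + 1.37×0.970 = 51.284
T_out = 887.42 / 51.284 = 17.304 °C

T_out = 17.3 °C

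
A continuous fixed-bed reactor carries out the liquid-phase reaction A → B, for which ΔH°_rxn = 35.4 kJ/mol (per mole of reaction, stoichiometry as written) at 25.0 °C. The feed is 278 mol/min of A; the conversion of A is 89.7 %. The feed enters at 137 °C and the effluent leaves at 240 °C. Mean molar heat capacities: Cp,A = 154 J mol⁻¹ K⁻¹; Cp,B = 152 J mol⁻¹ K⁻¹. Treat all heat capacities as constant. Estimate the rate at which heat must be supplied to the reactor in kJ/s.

Extent of reaction ξ = 0.897 × 278 = 249.37 mol/min
Reaction term: ξ·ΔH°_rxn = 249.37 × 35.4 = 8827.6 kJ/min
Sensible, feed 137→25 °C: -4794.9 kJ/min
Outlet flows (mol/min): A 28.634, B 249.37
Sensible, products 25→240 °C: 9097.4 kJ/min
Q = ΔH = 13130 kJ/min = 218.83 kW
Heat supplied = 218.83 kJ/s

Q_in = 219 kJ/s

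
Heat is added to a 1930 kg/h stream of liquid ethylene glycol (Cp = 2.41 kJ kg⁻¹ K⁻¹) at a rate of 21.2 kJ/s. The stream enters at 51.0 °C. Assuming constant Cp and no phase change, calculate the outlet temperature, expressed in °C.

Q = 21.2 kJ/s = 76320 kJ/h
ΔT = Q/(ṁ·Cp) = 76320/(1930×2.41) = 16.408 K
T_out = 51.0 + 16.408 = 67.408 °C

T_out = 67.4 °C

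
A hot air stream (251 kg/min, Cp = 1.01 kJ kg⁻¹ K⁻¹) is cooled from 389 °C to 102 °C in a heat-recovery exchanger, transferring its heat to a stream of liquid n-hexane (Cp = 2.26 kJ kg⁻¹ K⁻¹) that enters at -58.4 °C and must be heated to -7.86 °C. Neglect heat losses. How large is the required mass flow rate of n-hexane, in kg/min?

Heat released by hot stream: Q = 251 × 1.01 × (389 − 102) = 72757 kJ/min
Energy balance on cold side (adiabatic exchanger): Q = ṁ_c·Cp_c·(T_c,out − T_c,in)
ṁ_c = 72757 / [2.26 × (-7.86 − -58.4)] = 636.99 kg/min

ṁ_c = 637 kg/min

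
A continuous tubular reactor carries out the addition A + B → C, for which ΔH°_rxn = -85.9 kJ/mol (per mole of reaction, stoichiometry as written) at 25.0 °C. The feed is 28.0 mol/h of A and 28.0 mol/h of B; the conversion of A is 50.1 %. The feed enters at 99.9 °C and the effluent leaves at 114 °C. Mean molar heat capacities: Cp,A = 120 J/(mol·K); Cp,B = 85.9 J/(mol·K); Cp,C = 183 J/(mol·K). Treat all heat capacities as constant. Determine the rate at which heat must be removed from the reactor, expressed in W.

Extent of reaction ξ = 0.501 × 28.0 = 14.028 mol/h
Reaction term: ξ·ΔH°_rxn = 14.028 × -85.9 = -1205 kJ/h
Sensible, feed 99.9→25 °C: -431.81 kJ/h
Outlet flows (mol/h): A 13.972, B 13.972, C 14.028
Sensible, products 25→114 °C: 484.51 kJ/h
Q = ΔH = -1152.3 kJ/h = -0.32009 kW
Heat removed = 320.09 W

Q_out = 320 W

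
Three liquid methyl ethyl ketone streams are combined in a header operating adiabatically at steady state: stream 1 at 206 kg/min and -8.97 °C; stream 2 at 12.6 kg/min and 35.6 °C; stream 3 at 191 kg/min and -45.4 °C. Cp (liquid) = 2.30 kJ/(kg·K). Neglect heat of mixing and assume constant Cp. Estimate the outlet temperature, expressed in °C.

T_out = -24.6 °C

Adiabatic, steady state ⇒ Σ ṁᵢCp,ᵢ(T_out − Tᵢ) = 0
T_out = Σ ṁᵢCp,ᵢTᵢ / Σ ṁᵢCp,ᵢ
      = -23163 / 942.08 = -24.587 °C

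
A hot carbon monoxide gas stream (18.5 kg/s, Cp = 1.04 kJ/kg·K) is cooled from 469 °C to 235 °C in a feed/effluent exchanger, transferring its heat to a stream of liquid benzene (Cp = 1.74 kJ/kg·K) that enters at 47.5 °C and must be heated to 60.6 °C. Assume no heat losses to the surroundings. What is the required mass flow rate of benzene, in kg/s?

Heat released by hot stream: Q = 18.5 × 1.04 × (469 − 235) = 4502.2 kJ/s
Energy balance on cold side (adiabatic exchanger): Q = ṁ_c·Cp_c·(T_c,out − T_c,in)
ṁ_c = 4502.2 / [1.74 × (60.6 − 47.5)] = 197.52 kg/s

ṁ_c = 198 kg/s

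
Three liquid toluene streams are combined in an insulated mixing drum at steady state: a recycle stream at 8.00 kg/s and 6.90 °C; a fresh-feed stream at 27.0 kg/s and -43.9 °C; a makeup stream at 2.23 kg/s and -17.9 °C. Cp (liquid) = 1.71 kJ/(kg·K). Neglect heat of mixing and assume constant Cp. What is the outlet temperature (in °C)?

No heat crosses the boundary, so H_out = H_in.
Σ ṁᵢCp,ᵢTᵢ = 8.00×1.71×6.90 + 27.0×1.71×-43.9 + 2.23×1.71×-17.9 = -2000.7
Σ ṁᵢCp,ᵢ = 8.00×1.71 + 27.0×1.71 + 2.23×1.71 = 63.663
T_out = -2000.7 / 63.663 = -31.427 °C

T_out = -31.4 °C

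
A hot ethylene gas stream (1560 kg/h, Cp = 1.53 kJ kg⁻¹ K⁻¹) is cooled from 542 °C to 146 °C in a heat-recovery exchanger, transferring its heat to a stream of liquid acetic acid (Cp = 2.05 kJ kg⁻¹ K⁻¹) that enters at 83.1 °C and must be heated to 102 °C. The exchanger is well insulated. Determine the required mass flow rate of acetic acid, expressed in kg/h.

ṁ_c = 24400 kg/h

Heat released by hot stream: Q = 1560 × 1.53 × (542 − 146) = 945170 kJ/h
Energy balance on cold side (adiabatic exchanger): Q = ṁ_c·Cp_c·(T_c,out − T_c,in)
ṁ_c = 945170 / [2.05 × (102 − 83.1)] = 24395 kg/h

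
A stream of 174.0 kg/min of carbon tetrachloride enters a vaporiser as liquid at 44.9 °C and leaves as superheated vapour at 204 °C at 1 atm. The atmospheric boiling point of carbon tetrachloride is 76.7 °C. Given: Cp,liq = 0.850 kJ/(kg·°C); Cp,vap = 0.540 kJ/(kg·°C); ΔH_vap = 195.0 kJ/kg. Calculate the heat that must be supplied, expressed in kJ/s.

Q = 843 kJ/s

liquid 44.9→76.7 °C: 27.03 kJ/kg
vaporisation at 76.7 °C: 195 kJ/kg
vapour 76.7→204 °C: 68.742 kJ/kg
Δh = 27.03 + 195 + 68.742 = 290.77 kJ/kg
Q = ṁ·Δh = 174.0 kg/min × 290.77 kJ/kg = 50594 kJ/min
|Q| = 843.24 kW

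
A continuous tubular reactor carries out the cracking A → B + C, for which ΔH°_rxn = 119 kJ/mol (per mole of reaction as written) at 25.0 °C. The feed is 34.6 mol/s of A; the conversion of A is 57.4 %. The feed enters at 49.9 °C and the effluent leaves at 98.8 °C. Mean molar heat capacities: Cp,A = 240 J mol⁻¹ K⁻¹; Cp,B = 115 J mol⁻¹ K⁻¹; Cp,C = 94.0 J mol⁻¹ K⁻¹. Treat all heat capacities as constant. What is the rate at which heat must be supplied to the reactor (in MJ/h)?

Q_in = 9810 MJ/h

Extent of reaction ξ = 0.574 × 34.6 = 19.86 mol/s
Reaction term: ξ·ΔH°_rxn = 19.86 × 119 = 2363.4 kJ/s
Sensible, feed 49.9→25 °C: -206.77 kJ/s
Outlet flows (mol/s): A 14.74, B 19.86, C 19.86
Sensible, products 25→98.8 °C: 567.4 kJ/s
Q = ΔH = 2724 kJ/s = 2724 kW
Heat supplied = 9806.5 MJ/h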